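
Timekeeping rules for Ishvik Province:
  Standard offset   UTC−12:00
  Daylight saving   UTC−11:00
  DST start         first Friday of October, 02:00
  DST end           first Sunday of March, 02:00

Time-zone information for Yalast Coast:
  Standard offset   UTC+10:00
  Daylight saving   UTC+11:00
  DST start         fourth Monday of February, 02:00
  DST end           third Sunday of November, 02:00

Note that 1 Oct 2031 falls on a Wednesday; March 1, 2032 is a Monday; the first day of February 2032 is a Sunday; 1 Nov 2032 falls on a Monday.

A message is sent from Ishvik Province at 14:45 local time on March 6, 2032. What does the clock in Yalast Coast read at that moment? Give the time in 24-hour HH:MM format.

12:45

1 October 2031 is a Wednesday, so the first Friday is October 3.
1 March 2032 is a Monday, so the first Sunday is March 7.
Daylight saving runs 3 October 2031 – 7 March 2032; March 6, 2032 is inside that window, so Ishvik Province is at UTC−11:00.
14:45 Ishvik Province + 11h = 01:45 UTC (rolling into the next day, 7 March 2032).
1 February 2032 is a Sunday, so the first Monday is February 2 and the fourth is February 23.
1 November 2032 is a Monday, so the first Sunday is November 7 and the third is November 21.
At the standard offset (UTC+10:00), 01:45 UTC + 10h = 11:45 Yalast Coast standard time.
The standard-time date in Yalast Coast, March 7, 2032, falls between 23 February and 21 November, so daylight saving is in effect and Yalast Coast is at UTC+11:00.
01:45 UTC + 11h = 12:45 Yalast Coast.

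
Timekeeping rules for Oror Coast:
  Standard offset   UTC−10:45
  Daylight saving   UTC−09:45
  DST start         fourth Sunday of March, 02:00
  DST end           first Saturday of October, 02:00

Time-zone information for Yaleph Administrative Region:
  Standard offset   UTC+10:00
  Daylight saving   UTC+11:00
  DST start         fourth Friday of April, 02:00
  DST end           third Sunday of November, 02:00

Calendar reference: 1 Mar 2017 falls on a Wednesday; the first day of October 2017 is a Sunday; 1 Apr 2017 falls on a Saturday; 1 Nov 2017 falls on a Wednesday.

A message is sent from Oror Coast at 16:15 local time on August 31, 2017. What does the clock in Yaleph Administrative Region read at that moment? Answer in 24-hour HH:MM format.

1 March 2017 is a Wednesday, so the first Sunday is March 5 and the fourth is March 26.
1 October 2017 is a Sunday, so the first Saturday is October 7.
August 31, 2017 falls between 26 March and 7 October, so daylight saving is in effect and Oror Coast is at UTC−09:45.
16:15 Oror Coast + 9h45m = 02:00 UTC (rolling into the next day, 1 September 2017).
1 April 2017 is a Saturday, so the first Friday is April 7 and the fourth is April 28.
1 November 2017 is a Wednesday, so the first Sunday is November 5 and the third is November 19.
At the standard offset (UTC+10:00), 02:00 UTC + 10h = 12:00 Yaleph Administrative Region standard time.
The standard-time date in Yaleph Administrative Region, September 1, 2017, falls between 28 April and 19 November, so daylight saving is in effect and Yaleph Administrative Region is at UTC+11:00.
02:00 UTC + 11h = 13:00 Yaleph Administrative Region.

13:00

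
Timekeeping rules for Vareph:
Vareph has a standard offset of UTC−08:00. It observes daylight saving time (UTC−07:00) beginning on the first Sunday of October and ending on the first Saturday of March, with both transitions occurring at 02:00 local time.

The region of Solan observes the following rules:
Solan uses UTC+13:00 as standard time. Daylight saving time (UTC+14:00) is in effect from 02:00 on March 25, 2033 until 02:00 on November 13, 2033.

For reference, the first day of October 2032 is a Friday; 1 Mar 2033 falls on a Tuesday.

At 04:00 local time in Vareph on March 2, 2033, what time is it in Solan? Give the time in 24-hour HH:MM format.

00:00

1 October 2032 is a Friday, so the first Sunday is October 3.
1 March 2033 is a Tuesday, so the first Saturday is March 5.
Daylight saving runs 3 October 2032 – 5 March 2033; March 2, 2033 is inside that window, so Vareph is at UTC−07:00.
04:00 Vareph + 7h = 11:00 UTC.
At the standard offset (UTC+13:00), 11:00 UTC + 13h = 00:00 Solan standard time (rolling into the next day, 3 March 2033).
The standard-time date in Solan, March 3, 2033, is outside the daylight-saving period (25 March – 13 November), so Solan is on standard time, UTC+13:00.
11:00 UTC + 13h = 00:00 Solan (rolling into the next day, 3 March 2033).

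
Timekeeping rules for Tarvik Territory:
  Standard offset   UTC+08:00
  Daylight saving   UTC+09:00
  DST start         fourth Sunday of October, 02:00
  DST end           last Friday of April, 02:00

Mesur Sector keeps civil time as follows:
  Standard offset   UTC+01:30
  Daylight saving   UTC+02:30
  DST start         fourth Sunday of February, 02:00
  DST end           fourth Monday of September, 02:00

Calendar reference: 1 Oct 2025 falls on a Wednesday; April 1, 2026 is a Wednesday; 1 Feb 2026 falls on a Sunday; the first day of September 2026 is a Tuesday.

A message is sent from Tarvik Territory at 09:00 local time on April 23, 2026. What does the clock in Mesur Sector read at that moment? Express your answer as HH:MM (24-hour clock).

02:30

1 October 2025 is a Wednesday, so the first Sunday is October 5 and the fourth is October 26.
1 April 2026 is a Wednesday, so Fridays fall on 3, 10, 17, 24; the last is April 24.
April 23, 2026 falls between 26 October 2025 and 24 April 2026, so daylight saving is in effect and Tarvik Territory is at UTC+09:00.
09:00 Tarvik Territory − 9h = 00:00 UTC.
1 February 2026 is a Sunday, so the first Sunday is February 1 and the fourth is February 22.
1 September 2026 is a Tuesday, so the first Monday is September 7 and the fourth is September 28.
At the standard offset (UTC+01:30), 00:00 UTC + 1h30m = 01:30 Mesur Sector standard time.
The standard-time date in Mesur Sector, April 23, 2026, falls between 22 February and 28 September, so daylight saving is in effect and Mesur Sector is at UTC+02:30.
00:00 UTC + 2h30m = 02:30 Mesur Sector.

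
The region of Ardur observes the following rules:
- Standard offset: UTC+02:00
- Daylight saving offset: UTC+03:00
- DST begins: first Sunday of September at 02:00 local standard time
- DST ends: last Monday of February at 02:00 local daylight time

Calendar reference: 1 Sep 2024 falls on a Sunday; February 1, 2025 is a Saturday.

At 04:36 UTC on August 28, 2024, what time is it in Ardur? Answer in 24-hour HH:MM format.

06:36

1 September 2024 is a Sunday, so the first Sunday is September 1.
1 February 2025 is a Saturday, so Mondays fall on 3, 10, 17, 24; the last is February 24.
At the standard offset (UTC+02:00), 04:36 UTC + 2h = 06:36 Ardur standard time.
The standard-time date in Ardur, August 28, 2024, is outside the daylight-saving period (1 September 2024 – 24 February 2025), so Ardur is on standard time, UTC+02:00.
04:36 UTC + 2h = 06:36 local.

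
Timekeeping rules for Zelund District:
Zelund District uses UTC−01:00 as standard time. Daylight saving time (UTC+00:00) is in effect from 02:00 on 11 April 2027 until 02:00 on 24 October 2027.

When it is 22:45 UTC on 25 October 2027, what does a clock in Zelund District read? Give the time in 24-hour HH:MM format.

21:45

At the standard offset (UTC−01:00), 22:45 UTC − 1h = 21:45 Zelund District standard time.
The standard-time date in Zelund District, 25 October 2027, does not fall between 11 April and 24 October, so daylight saving is not in effect and Zelund District is at UTC−01:00.
22:45 UTC − 1h = 21:45 local.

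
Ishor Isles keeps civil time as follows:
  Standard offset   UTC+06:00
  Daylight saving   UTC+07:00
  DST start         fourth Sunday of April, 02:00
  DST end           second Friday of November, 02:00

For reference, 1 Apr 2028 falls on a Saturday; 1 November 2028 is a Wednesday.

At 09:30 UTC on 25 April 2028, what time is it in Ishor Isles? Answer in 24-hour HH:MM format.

1 April 2028 is a Saturday, so the first Sunday is April 2 and the fourth is April 23.
1 November 2028 is a Wednesday, so the first Friday is November 3 and the second is November 10.
At the standard offset (UTC+06:00), 09:30 UTC + 6h = 15:30 Ishor Isles standard time.
The standard-time date in Ishor Isles, 25 April 2028, falls between 23 April and 10 November, so daylight saving is in effect and Ishor Isles is at UTC+07:00.
09:30 UTC + 7h = 16:30 local.

16:30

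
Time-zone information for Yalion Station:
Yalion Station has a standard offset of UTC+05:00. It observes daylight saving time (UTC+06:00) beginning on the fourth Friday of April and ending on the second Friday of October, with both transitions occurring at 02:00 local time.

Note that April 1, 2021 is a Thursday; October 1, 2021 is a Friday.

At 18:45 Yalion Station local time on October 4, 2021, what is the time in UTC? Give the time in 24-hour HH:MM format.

12:45

1 April 2021 is a Thursday, so the first Friday is April 2 and the fourth is April 23.
1 October 2021 is a Friday, so the first Friday is October 1 and the second is October 8.
October 4, 2021 lies within the daylight-saving period (23 April – 8 October), so Yalion Station is on daylight time, UTC+06:00.
18:45 local − 6h = 12:45 UTC.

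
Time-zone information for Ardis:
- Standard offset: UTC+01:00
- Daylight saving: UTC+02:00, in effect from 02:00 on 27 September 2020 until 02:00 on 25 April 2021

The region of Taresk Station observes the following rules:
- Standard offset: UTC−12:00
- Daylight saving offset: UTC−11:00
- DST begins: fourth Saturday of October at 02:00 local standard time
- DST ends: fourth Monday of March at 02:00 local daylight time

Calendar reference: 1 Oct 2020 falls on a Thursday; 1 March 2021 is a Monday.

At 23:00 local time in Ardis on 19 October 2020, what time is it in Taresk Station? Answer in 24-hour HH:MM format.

Daylight saving runs 27 September 2020 – 25 April 2021; 19 October 2020 is inside that window, so Ardis is at UTC+02:00.
23:00 Ardis − 2h = 21:00 UTC.
1 October 2020 is a Thursday, so the first Saturday is October 3 and the fourth is October 24.
1 March 2021 is a Monday, so the first Monday is March 1 and the fourth is March 22.
At the standard offset (UTC−12:00), 21:00 UTC − 12h = 09:00 Taresk Station standard time.
The standard-time date in Taresk Station, 19 October 2020, does not fall between 24 October 2020 and 22 March 2021, so daylight saving is not in effect and Taresk Station is at UTC−12:00.
21:00 UTC − 12h = 09:00 Taresk Station.

09:00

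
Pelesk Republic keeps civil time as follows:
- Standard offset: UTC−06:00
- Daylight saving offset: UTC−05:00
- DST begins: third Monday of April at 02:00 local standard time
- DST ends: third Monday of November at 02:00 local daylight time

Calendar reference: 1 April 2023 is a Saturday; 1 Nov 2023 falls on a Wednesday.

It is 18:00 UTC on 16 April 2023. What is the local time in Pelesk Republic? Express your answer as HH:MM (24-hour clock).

1 April 2023 is a Saturday, so the first Monday is April 3 and the third is April 17.
1 November 2023 is a Wednesday, so the first Monday is November 6 and the third is November 20.
At the standard offset (UTC−06:00), 18:00 UTC − 6h = 12:00 Pelesk Republic standard time.
Daylight saving runs 17 April – 20 November; the standard-time date in Pelesk Republic, 16 April 2023, is outside that window, so Pelesk Republic is on standard time at UTC−06:00.
18:00 UTC − 6h = 12:00 local.

12:00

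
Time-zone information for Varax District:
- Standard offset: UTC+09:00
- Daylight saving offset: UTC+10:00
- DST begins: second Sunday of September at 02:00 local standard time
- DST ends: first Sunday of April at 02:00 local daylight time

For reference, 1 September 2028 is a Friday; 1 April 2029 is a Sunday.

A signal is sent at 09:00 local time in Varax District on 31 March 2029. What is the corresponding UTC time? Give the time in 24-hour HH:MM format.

23:00

1 September 2028 is a Friday, so the first Sunday is September 3 and the second is September 10.
1 April 2029 is a Sunday, so the first Sunday is April 1.
Daylight saving runs 10 September 2028 – 1 April 2029; 31 March 2029 is inside that window, so Varax District is at UTC+10:00.
09:00 local − 10h = 23:00 UTC (rolling into the previous day, 30 March 2029).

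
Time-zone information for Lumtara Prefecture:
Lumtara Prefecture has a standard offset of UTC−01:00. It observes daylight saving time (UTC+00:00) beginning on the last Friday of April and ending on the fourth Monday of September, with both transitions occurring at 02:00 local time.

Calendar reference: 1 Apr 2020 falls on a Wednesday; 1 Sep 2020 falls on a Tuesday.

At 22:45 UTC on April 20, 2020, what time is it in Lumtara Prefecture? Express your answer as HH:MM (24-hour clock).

21:45

1 April 2020 is a Wednesday, so Fridays fall on 3, 10, 17, 24; the last is April 24.
1 September 2020 is a Tuesday, so the first Monday is September 7 and the fourth is September 28.
At the standard offset (UTC−01:00), 22:45 UTC − 1h = 21:45 Lumtara Prefecture standard time.
The standard-time date in Lumtara Prefecture, April 20, 2020, is outside the daylight-saving period (24 April – 28 September), so Lumtara Prefecture is on standard time, UTC−01:00.
22:45 UTC − 1h = 21:45 local.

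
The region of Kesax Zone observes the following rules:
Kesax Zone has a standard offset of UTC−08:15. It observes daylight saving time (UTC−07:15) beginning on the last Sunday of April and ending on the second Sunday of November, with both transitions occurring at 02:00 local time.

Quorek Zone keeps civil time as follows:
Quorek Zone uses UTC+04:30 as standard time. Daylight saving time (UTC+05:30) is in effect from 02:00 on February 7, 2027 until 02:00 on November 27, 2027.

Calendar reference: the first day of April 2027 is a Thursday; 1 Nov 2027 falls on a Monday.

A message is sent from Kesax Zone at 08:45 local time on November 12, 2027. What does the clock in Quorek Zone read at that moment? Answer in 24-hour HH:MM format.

1 April 2027 is a Thursday, so Sundays fall on 4, 11, 18, 25; the last is April 25.
1 November 2027 is a Monday, so the first Sunday is November 7 and the second is November 14.
Daylight saving runs 25 April – 14 November; November 12, 2027 is inside that window, so Kesax Zone is at UTC−07:15.
08:45 Kesax Zone + 7h15m = 16:00 UTC.
At the standard offset (UTC+04:30), 16:00 UTC + 4h30m = 20:30 Quorek Zone standard time.
The standard-time date in Quorek Zone, November 12, 2027, lies within the daylight-saving period (7 February – 27 November), so Quorek Zone is on daylight time, UTC+05:30.
16:00 UTC + 5h30m = 21:30 Quorek Zone.

21:30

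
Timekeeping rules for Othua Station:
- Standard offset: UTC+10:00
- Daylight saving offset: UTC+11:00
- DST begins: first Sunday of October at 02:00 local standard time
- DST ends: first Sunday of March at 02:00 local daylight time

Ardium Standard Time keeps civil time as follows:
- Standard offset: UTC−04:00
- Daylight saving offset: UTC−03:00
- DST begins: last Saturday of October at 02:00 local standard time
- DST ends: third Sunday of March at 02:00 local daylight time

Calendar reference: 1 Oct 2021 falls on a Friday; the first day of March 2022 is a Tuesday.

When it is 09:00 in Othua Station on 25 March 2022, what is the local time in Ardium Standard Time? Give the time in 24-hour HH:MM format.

19:00

1 October 2021 is a Friday, so the first Sunday is October 3.
1 March 2022 is a Tuesday, so the first Sunday is March 6.
25 March 2022 is outside the daylight-saving period (3 October 2021 – 6 March 2022), so Othua Station is on standard time, UTC+10:00.
09:00 Othua Station − 10h = 23:00 UTC (rolling into the previous day, 24 March 2022).
1 October 2021 is a Friday, so Saturdays fall on 2, 9, 16, 23, 30; the last is October 30.
1 March 2022 is a Tuesday, so the first Sunday is March 6 and the third is March 20.
At the standard offset (UTC−04:00), 23:00 UTC − 4h = 19:00 Ardium Standard Time standard time.
The standard-time date in Ardium Standard Time, 24 March 2022, does not fall between 30 October 2021 and 20 March 2022, so daylight saving is not in effect and Ardium Standard Time is at UTC−04:00.
23:00 UTC − 4h = 19:00 Ardium Standard Time.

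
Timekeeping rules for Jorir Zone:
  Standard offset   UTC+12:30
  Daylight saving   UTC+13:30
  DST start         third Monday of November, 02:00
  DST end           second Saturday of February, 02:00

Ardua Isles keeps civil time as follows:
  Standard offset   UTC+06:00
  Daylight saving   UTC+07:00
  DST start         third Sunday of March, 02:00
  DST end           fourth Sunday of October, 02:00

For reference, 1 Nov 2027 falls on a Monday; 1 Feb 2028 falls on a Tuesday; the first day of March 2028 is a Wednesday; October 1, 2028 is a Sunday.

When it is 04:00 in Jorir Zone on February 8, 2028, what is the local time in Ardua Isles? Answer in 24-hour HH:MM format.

20:30

1 November 2027 is a Monday, so the first Monday is November 1 and the third is November 15.
1 February 2028 is a Tuesday, so the first Saturday is February 5 and the second is February 12.
February 8, 2028 falls between 15 November 2027 and 12 February 2028, so daylight saving is in effect and Jorir Zone is at UTC+13:30.
04:00 Jorir Zone − 13h30m = 14:30 UTC (rolling into the previous day, 7 February 2028).
1 March 2028 is a Wednesday, so the first Sunday is March 5 and the third is March 19.
1 October 2028 is a Sunday, so the first Sunday is October 1 and the fourth is October 22.
At the standard offset (UTC+06:00), 14:30 UTC + 6h = 20:30 Ardua Isles standard time.
The standard-time date in Ardua Isles, February 7, 2028, does not fall between 19 March and 22 October, so daylight saving is not in effect and Ardua Isles is at UTC+06:00.
14:30 UTC + 6h = 20:30 Ardua Isles.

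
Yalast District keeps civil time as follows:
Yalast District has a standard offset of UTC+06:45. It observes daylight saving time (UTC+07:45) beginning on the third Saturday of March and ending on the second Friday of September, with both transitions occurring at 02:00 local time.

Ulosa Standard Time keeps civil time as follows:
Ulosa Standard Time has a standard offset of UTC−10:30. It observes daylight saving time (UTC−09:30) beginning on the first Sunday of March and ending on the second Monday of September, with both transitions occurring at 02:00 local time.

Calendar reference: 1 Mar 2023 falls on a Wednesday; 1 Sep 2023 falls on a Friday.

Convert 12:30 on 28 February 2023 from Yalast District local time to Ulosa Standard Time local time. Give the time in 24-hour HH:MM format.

19:15

1 March 2023 is a Wednesday, so the first Saturday is March 4 and the third is March 18.
1 September 2023 is a Friday, so the first Friday is September 1 and the second is September 8.
28 February 2023 is outside the daylight-saving period (18 March – 8 September), so Yalast District is on standard time, UTC+06:45.
12:30 Yalast District − 6h45m = 05:45 UTC.
1 March 2023 is a Wednesday, so the first Sunday is March 5.
1 September 2023 is a Friday, so the first Monday is September 4 and the second is September 11.
At the standard offset (UTC−10:30), 05:45 UTC − 10h30m = 19:15 Ulosa Standard Time standard time (rolling into the previous day, 27 February 2023).
The standard-time date in Ulosa Standard Time, 27 February 2023, does not fall between 5 March and 11 September, so daylight saving is not in effect and Ulosa Standard Time is at UTC−10:30.
05:45 UTC − 10h30m = 19:15 Ulosa Standard Time (rolling into the previous day, 27 February 2023).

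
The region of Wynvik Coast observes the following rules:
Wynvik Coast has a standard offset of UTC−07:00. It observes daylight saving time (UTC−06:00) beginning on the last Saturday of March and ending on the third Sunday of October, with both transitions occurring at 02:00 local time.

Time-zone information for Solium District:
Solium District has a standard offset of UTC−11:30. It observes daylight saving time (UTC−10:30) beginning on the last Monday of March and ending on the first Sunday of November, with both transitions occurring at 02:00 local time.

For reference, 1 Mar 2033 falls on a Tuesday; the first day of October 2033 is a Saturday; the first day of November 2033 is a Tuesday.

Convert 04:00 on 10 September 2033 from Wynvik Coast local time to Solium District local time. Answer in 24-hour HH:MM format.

23:30

1 March 2033 is a Tuesday, so Saturdays fall on 5, 12, 19, 26; the last is March 26.
1 October 2033 is a Saturday, so the first Sunday is October 2 and the third is October 16.
10 September 2033 lies within the daylight-saving period (26 March – 16 October), so Wynvik Coast is on daylight time, UTC−06:00.
04:00 Wynvik Coast + 6h = 10:00 UTC.
1 March 2033 is a Tuesday, so Mondays fall on 7, 14, 21, 28; the last is March 28.
1 November 2033 is a Tuesday, so the first Sunday is November 6.
At the standard offset (UTC−11:30), 10:00 UTC − 11h30m = 22:30 Solium District standard time (rolling into the previous day, 9 September 2033).
Daylight saving runs 28 March – 6 November; the standard-time date in Solium District, 9 September 2033, is inside that window, so Solium District is at UTC−10:30.
10:00 UTC − 10h30m = 23:30 Solium District (rolling into the previous day, 9 September 2033).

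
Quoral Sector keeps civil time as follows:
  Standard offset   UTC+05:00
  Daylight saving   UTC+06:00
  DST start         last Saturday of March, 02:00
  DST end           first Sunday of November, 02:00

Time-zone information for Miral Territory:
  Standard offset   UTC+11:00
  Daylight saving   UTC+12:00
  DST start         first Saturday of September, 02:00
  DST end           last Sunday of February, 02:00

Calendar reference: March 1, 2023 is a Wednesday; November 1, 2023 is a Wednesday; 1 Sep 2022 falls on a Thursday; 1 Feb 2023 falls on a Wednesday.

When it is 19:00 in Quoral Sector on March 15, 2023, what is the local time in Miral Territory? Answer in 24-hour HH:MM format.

01:00

1 March 2023 is a Wednesday, so Saturdays fall on 4, 11, 18, 25; the last is March 25.
1 November 2023 is a Wednesday, so the first Sunday is November 5.
Daylight saving runs 25 March – 5 November; March 15, 2023 is outside that window, so Quoral Sector is on standard time at UTC+05:00.
19:00 Quoral Sector − 5h = 14:00 UTC.
1 September 2022 is a Thursday, so the first Saturday is September 3.
1 February 2023 is a Wednesday, so Sundays fall on 5, 12, 19, 26; the last is February 26.
At the standard offset (UTC+11:00), 14:00 UTC + 11h = 01:00 Miral Territory standard time (rolling into the next day, 16 March 2023).
Daylight saving runs 3 September 2022 – 26 February 2023; the standard-time date in Miral Territory, March 16, 2023, is outside that window, so Miral Territory is on standard time at UTC+11:00.
14:00 UTC + 11h = 01:00 Miral Territory (rolling into the next day, 16 March 2023).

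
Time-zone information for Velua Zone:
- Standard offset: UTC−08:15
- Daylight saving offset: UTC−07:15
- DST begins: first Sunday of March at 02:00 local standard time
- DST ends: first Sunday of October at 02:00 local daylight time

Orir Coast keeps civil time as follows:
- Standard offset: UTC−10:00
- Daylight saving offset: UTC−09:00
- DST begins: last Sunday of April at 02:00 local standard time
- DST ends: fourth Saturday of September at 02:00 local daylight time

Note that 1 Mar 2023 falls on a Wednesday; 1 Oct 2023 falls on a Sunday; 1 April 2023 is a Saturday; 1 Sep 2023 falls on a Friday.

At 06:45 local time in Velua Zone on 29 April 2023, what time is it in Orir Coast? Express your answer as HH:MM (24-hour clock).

1 March 2023 is a Wednesday, so the first Sunday is March 5.
1 October 2023 is a Sunday, so the first Sunday is October 1.
29 April 2023 falls between 5 March and 1 October, so daylight saving is in effect and Velua Zone is at UTC−07:15.
06:45 Velua Zone + 7h15m = 14:00 UTC.
1 April 2023 is a Saturday, so Sundays fall on 2, 9, 16, 23, 30; the last is April 30.
1 September 2023 is a Friday, so the first Saturday is September 2 and the fourth is September 23.
At the standard offset (UTC−10:00), 14:00 UTC − 10h = 04:00 Orir Coast standard time.
The standard-time date in Orir Coast, 29 April 2023, is outside the daylight-saving period (30 April – 23 September), so Orir Coast is on standard time, UTC−10:00.
14:00 UTC − 10h = 04:00 Orir Coast.

04:00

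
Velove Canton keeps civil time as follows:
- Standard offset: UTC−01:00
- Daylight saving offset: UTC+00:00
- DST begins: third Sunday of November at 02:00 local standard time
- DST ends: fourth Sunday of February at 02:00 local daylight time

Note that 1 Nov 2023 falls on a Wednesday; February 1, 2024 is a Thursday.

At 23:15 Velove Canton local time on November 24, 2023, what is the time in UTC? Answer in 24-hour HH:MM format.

23:15

1 November 2023 is a Wednesday, so the first Sunday is November 5 and the third is November 19.
1 February 2024 is a Thursday, so the first Sunday is February 4 and the fourth is February 25.
Daylight saving runs 19 November 2023 – 25 February 2024; November 24, 2023 is inside that window, so Velove Canton is at UTC+00:00.
23:15 local − 0h = 23:15 UTC.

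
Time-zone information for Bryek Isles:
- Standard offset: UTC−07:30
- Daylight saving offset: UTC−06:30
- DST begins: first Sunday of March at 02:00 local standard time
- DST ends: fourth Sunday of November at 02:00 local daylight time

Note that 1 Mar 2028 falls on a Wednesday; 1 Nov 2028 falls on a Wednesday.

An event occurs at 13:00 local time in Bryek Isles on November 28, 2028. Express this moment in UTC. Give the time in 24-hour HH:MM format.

20:30

1 March 2028 is a Wednesday, so the first Sunday is March 5.
1 November 2028 is a Wednesday, so the first Sunday is November 5 and the fourth is November 26.
November 28, 2028 does not fall between 5 March and 26 November, so daylight saving is not in effect and Bryek Isles is at UTC−07:30.
13:00 local + 7h30m = 20:30 UTC.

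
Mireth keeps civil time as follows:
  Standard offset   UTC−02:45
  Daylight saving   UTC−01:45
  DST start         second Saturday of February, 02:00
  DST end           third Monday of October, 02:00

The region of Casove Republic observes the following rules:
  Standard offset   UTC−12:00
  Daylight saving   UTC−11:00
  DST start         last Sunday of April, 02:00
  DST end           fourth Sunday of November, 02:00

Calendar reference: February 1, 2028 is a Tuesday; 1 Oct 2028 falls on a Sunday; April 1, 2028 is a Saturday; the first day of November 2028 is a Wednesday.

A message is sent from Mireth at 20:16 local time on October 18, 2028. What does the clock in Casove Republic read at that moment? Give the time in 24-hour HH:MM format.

12:01

1 February 2028 is a Tuesday, so the first Saturday is February 5 and the second is February 12.
1 October 2028 is a Sunday, so the first Monday is October 2 and the third is October 16.
October 18, 2028 does not fall between 12 February and 16 October, so daylight saving is not in effect and Mireth is at UTC−02:45.
20:16 Mireth + 2h45m = 23:01 UTC.
1 April 2028 is a Saturday, so Sundays fall on 2, 9, 16, 23, 30; the last is April 30.
1 November 2028 is a Wednesday, so the first Sunday is November 5 and the fourth is November 26.
At the standard offset (UTC−12:00), 23:01 UTC − 12h = 11:01 Casove Republic standard time.
Daylight saving runs 30 April – 26 November; the standard-time date in Casove Republic, October 18, 2028, is inside that window, so Casove Republic is at UTC−11:00.
23:01 UTC − 11h = 12:01 Casove Republic.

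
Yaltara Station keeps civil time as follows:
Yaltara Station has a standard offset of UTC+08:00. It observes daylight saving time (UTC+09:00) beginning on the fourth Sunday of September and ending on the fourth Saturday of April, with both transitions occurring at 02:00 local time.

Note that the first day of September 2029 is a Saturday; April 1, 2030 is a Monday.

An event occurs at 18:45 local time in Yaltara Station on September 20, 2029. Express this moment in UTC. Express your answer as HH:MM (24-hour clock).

1 September 2029 is a Saturday, so the first Sunday is September 2 and the fourth is September 23.
1 April 2030 is a Monday, so the first Saturday is April 6 and the fourth is April 27.
Daylight saving runs 23 September 2029 – 27 April 2030; September 20, 2029 is outside that window, so Yaltara Station is on standard time at UTC+08:00.
18:45 local − 8h = 10:45 UTC.

10:45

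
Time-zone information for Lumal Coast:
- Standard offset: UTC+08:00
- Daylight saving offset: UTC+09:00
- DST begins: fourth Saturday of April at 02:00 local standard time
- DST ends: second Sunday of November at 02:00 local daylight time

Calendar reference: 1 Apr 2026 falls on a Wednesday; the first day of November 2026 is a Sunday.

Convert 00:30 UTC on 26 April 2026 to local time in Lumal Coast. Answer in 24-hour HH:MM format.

1 April 2026 is a Wednesday, so the first Saturday is April 4 and the fourth is April 25.
1 November 2026 is a Sunday, so the first Sunday is November 1 and the second is November 8.
At the standard offset (UTC+08:00), 00:30 UTC + 8h = 08:30 Lumal Coast standard time.
The standard-time date in Lumal Coast, 26 April 2026, lies within the daylight-saving period (25 April – 8 November), so Lumal Coast is on daylight time, UTC+09:00.
00:30 UTC + 9h = 09:30 local.

09:30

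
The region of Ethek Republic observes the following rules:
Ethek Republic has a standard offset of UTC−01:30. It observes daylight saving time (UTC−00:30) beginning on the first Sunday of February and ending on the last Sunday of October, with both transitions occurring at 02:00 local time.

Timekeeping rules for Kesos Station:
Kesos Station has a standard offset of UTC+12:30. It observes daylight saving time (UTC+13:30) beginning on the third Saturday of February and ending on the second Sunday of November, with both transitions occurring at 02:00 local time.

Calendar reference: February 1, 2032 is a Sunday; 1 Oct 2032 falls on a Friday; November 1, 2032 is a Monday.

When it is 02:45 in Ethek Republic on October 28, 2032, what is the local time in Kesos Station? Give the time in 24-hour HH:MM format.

1 February 2032 is a Sunday, so the first Sunday is February 1.
1 October 2032 is a Friday, so Sundays fall on 3, 10, 17, 24, 31; the last is October 31.
October 28, 2032 lies within the daylight-saving period (1 February – 31 October), so Ethek Republic is on daylight time, UTC−00:30.
02:45 Ethek Republic + 0h30m = 03:15 UTC.
1 February 2032 is a Sunday, so the first Saturday is February 7 and the third is February 21.
1 November 2032 is a Monday, so the first Sunday is November 7 and the second is November 14.
At the standard offset (UTC+12:30), 03:15 UTC + 12h30m = 15:45 Kesos Station standard time.
The standard-time date in Kesos Station, October 28, 2032, falls between 21 February and 14 November, so daylight saving is in effect and Kesos Station is at UTC+13:30.
03:15 UTC + 13h30m = 16:45 Kesos Station.

16:45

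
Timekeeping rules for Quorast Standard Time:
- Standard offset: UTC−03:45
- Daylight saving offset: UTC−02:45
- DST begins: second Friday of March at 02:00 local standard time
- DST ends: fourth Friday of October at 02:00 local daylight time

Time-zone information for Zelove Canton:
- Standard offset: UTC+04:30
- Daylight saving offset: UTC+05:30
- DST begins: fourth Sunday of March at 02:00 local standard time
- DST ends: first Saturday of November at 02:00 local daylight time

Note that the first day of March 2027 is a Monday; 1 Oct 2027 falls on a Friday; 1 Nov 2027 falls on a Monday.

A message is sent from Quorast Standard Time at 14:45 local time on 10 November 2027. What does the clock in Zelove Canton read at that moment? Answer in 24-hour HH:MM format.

1 March 2027 is a Monday, so the first Friday is March 5 and the second is March 12.
1 October 2027 is a Friday, so the first Friday is October 1 and the fourth is October 22.
Daylight saving runs 12 March – 22 October; 10 November 2027 is outside that window, so Quorast Standard Time is on standard time at UTC−03:45.
14:45 Quorast Standard Time + 3h45m = 18:30 UTC.
1 March 2027 is a Monday, so the first Sunday is March 7 and the fourth is March 28.
1 November 2027 is a Monday, so the first Saturday is November 6.
At the standard offset (UTC+04:30), 18:30 UTC + 4h30m = 23:00 Zelove Canton standard time.
Daylight saving runs 28 March – 6 November; the standard-time date in Zelove Canton, 10 November 2027, is outside that window, so Zelove Canton is on standard time at UTC+04:30.
18:30 UTC + 4h30m = 23:00 Zelove Canton.

23:00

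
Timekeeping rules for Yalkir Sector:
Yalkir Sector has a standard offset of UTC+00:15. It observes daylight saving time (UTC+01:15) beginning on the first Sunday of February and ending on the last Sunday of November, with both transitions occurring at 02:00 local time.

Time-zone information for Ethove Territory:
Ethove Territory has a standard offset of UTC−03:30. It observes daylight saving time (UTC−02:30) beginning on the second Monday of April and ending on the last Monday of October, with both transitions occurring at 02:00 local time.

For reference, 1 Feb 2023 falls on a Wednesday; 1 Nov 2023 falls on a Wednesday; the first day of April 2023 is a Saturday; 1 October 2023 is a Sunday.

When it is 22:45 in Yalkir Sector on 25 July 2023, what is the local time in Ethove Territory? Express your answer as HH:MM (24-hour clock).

1 February 2023 is a Wednesday, so the first Sunday is February 5.
1 November 2023 is a Wednesday, so Sundays fall on 5, 12, 19, 26; the last is November 26.
Daylight saving runs 5 February – 26 November; 25 July 2023 is inside that window, so Yalkir Sector is at UTC+01:15.
22:45 Yalkir Sector − 1h15m = 21:30 UTC.
1 April 2023 is a Saturday, so the first Monday is April 3 and the second is April 10.
1 October 2023 is a Sunday, so Mondays fall on 2, 9, 16, 23, 30; the last is October 30.
At the standard offset (UTC−03:30), 21:30 UTC − 3h30m = 18:00 Ethove Territory standard time.
The standard-time date in Ethove Territory, 25 July 2023, lies within the daylight-saving period (10 April – 30 October), so Ethove Territory is on daylight time, UTC−02:30.
21:30 UTC − 2h30m = 19:00 Ethove Territory.

19:00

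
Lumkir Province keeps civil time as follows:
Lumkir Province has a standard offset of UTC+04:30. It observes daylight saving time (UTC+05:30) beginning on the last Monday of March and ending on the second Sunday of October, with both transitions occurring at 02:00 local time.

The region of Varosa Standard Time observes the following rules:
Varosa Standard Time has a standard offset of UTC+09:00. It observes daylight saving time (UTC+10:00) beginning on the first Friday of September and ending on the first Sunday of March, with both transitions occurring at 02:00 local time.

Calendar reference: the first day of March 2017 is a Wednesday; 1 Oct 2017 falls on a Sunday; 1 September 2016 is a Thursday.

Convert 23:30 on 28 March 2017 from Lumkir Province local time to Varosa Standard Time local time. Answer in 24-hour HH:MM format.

03:00

1 March 2017 is a Wednesday, so Mondays fall on 6, 13, 20, 27; the last is March 27.
1 October 2017 is a Sunday, so the first Sunday is October 1 and the second is October 8.
Daylight saving runs 27 March – 8 October; 28 March 2017 is inside that window, so Lumkir Province is at UTC+05:30.
23:30 Lumkir Province − 5h30m = 18:00 UTC.
1 September 2016 is a Thursday, so the first Friday is September 2.
1 March 2017 is a Wednesday, so the first Sunday is March 5.
At the standard offset (UTC+09:00), 18:00 UTC + 9h = 03:00 Varosa Standard Time standard time (rolling into the next day, 29 March 2017).
The standard-time date in Varosa Standard Time, 29 March 2017, is outside the daylight-saving period (2 September 2016 – 5 March 2017), so Varosa Standard Time is on standard time, UTC+09:00.
18:00 UTC + 9h = 03:00 Varosa Standard Time (rolling into the next day, 29 March 2017).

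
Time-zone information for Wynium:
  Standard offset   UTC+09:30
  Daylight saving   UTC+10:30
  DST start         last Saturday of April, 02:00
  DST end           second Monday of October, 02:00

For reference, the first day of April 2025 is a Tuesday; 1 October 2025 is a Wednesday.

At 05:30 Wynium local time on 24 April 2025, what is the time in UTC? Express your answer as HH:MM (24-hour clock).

20:00

1 April 2025 is a Tuesday, so Saturdays fall on 5, 12, 19, 26; the last is April 26.
1 October 2025 is a Wednesday, so the first Monday is October 6 and the second is October 13.
24 April 2025 is outside the daylight-saving period (26 April – 13 October), so Wynium is on standard time, UTC+09:30.
05:30 local − 9h30m = 20:00 UTC (rolling into the previous day, 23 April 2025).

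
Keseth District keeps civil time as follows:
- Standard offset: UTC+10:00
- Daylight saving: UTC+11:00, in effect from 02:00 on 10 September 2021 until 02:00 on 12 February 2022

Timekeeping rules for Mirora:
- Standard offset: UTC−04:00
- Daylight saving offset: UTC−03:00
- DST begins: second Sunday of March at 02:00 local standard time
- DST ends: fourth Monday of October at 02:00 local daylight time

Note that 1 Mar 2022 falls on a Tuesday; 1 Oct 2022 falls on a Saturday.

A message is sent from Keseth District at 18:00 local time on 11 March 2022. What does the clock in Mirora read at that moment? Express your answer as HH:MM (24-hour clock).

04:00

11 March 2022 does not fall between 10 September 2021 and 12 February 2022, so daylight saving is not in effect and Keseth District is at UTC+10:00.
18:00 Keseth District − 10h = 08:00 UTC.
1 March 2022 is a Tuesday, so the first Sunday is March 6 and the second is March 13.
1 October 2022 is a Saturday, so the first Monday is October 3 and the fourth is October 24.
At the standard offset (UTC−04:00), 08:00 UTC − 4h = 04:00 Mirora standard time.
The standard-time date in Mirora, 11 March 2022, does not fall between 13 March and 24 October, so daylight saving is not in effect and Mirora is at UTC−04:00.
08:00 UTC − 4h = 04:00 Mirora.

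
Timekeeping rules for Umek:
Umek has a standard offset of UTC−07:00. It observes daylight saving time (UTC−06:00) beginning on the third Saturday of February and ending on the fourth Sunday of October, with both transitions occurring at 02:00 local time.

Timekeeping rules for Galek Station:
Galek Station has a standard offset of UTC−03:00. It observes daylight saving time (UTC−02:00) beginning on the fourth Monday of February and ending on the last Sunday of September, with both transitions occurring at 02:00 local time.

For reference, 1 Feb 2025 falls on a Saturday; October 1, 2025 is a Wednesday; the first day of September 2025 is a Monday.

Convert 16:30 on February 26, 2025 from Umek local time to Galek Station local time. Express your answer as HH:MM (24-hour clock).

1 February 2025 is a Saturday, so the first Saturday is February 1 and the third is February 15.
1 October 2025 is a Wednesday, so the first Sunday is October 5 and the fourth is October 26.
February 26, 2025 lies within the daylight-saving period (15 February – 26 October), so Umek is on daylight time, UTC−06:00.
16:30 Umek + 6h = 22:30 UTC.
1 February 2025 is a Saturday, so the first Monday is February 3 and the fourth is February 24.
1 September 2025 is a Monday, so Sundays fall on 7, 14, 21, 28; the last is September 28.
At the standard offset (UTC−03:00), 22:30 UTC − 3h = 19:30 Galek Station standard time.
Daylight saving runs 24 February – 28 September; the standard-time date in Galek Station, February 26, 2025, is inside that window, so Galek Station is at UTC−02:00.
22:30 UTC − 2h = 20:30 Galek Station.

20:30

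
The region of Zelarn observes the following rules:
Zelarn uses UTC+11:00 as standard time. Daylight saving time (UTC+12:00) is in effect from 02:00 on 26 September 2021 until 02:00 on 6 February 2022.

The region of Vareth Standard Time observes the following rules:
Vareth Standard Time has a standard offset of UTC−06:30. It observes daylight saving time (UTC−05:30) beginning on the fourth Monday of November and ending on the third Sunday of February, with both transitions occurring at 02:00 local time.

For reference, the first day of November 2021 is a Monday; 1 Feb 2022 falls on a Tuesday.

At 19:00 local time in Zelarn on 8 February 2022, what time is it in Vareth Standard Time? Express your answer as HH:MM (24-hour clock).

Daylight saving runs 26 September 2021 – 6 February 2022; 8 February 2022 is outside that window, so Zelarn is on standard time at UTC+11:00.
19:00 Zelarn − 11h = 08:00 UTC.
1 November 2021 is a Monday, so the first Monday is November 1 and the fourth is November 22.
1 February 2022 is a Tuesday, so the first Sunday is February 6 and the third is February 20.
At the standard offset (UTC−06:30), 08:00 UTC − 6h30m = 01:30 Vareth Standard Time standard time.
The standard-time date in Vareth Standard Time, 8 February 2022, falls between 22 November 2021 and 20 February 2022, so daylight saving is in effect and Vareth Standard Time is at UTC−05:30.
08:00 UTC − 5h30m = 02:30 Vareth Standard Time.

02:30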